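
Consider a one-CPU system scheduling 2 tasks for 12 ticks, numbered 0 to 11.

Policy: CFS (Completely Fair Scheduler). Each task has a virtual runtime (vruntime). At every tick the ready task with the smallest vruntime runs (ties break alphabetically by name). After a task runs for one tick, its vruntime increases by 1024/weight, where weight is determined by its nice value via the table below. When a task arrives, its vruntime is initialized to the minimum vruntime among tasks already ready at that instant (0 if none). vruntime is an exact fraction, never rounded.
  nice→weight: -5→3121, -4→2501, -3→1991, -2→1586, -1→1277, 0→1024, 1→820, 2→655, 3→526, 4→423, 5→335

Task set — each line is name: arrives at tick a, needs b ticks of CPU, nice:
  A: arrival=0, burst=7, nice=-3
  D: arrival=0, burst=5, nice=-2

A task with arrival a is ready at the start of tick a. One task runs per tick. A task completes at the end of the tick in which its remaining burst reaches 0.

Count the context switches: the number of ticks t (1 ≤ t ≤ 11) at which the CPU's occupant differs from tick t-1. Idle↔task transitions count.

context switches = 10

t=0: vr[A=0 D=0] → run A
t=1: vr[A=1024/1991 D=0] → run D
t=2: vr[A=1024/1991 D=512/793] → run A
t=3: vr[A=2048/1991 D=512/793] → run D
t=4: vr[A=2048/1991 D=1024/793] → run A
t=5: vr[A=3072/1991 D=1024/793] → run D
t=6: vr[A=3072/1991 D=1536/793] → run A
t=7: vr[A=4096/1991 D=1536/793] → run D
t=8: vr[A=4096/1991 D=2048/793] → run A
t=9: vr[A=5120/1991 D=2048/793] → run A
t=10: vr[A=6144/1991 D=2048/793] → run D
t=11: vr[A=6144/1991] → run A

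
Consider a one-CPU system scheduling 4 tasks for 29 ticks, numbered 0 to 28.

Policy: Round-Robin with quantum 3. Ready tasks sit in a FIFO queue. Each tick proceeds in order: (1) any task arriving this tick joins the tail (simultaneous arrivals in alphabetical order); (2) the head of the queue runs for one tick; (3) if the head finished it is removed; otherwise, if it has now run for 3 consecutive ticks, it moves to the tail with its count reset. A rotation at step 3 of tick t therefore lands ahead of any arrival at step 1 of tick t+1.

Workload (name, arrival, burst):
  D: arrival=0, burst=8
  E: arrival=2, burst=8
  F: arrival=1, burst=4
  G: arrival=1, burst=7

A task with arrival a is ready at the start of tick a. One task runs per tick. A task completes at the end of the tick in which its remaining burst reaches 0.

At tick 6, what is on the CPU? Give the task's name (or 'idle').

running at tick 6 = G

t=0: queue=[D] q_used=0 → run D
t=1: queue=[D,F,G] q_used=1 → run D
t=2: queue=[D,F,G,E] q_used=2 → run D
t=3: queue=[F,G,E,D] q_used=0 → run F
t=4: queue=[F,G,E,D] q_used=1 → run F
t=5: queue=[F,G,E,D] q_used=2 → run F
t=6: queue=[G,E,D,F] q_used=0 → run G
t=7: queue=[G,E,D,F] q_used=1 → run G
t=8: queue=[G,E,D,F] q_used=2 → run G
t=9: queue=[E,D,F,G] q_used=0 → run E
t=10: queue=[E,D,F,G] q_used=1 → run E
t=11: queue=[E,D,F,G] q_used=2 → run E
t=12: queue=[D,F,G,E] q_used=0 → run D
t=13: queue=[D,F,G,E] q_used=1 → run D
t=14: queue=[D,F,G,E] q_used=2 → run D
t=15: queue=[F,G,E,D] q_used=0 → run F
t=16: queue=[G,E,D] q_used=0 → run G
t=17: queue=[G,E,D] q_used=1 → run G
t=18: queue=[G,E,D] q_used=2 → run G
t=19: queue=[E,D,G] q_used=0 → run E
t=20: queue=[E,D,G] q_used=1 → run E
t=21: queue=[E,D,G] q_used=2 → run E
t=22: queue=[D,G,E] q_used=0 → run D
t=23: queue=[D,G,E] q_used=1 → run D
t=24: queue=[G,E] q_used=0 → run G
t=25: queue=[E] q_used=0 → run E
t=26: queue=[E] q_used=1 → run E
t=27: (idle)
t=28: (idle)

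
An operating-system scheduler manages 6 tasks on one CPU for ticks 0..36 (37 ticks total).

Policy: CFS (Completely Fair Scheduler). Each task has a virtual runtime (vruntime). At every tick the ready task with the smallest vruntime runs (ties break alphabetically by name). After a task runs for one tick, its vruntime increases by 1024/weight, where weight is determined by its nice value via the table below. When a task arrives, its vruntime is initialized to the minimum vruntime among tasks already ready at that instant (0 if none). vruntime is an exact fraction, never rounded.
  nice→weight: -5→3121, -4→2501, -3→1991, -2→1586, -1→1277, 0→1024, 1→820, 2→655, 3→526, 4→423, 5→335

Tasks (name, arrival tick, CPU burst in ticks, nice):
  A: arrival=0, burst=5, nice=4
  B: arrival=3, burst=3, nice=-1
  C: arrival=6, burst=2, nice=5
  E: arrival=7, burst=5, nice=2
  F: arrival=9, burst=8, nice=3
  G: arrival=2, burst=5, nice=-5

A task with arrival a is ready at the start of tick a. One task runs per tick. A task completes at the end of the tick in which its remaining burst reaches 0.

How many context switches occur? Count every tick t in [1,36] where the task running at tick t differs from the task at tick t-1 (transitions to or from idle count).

t=0: vr[A=0] → run A
t=1: vr[A=1024/423] → run A
t=2: vr[A=2048/423 G=2048/423] → run A
t=3: vr[A=1024/141 B=2048/423 G=2048/423] → run B
t=4: vr[A=1024/141 B=3048448/540171 G=2048/423] → run G
t=5: vr[A=1024/141 B=3048448/540171 G=6824960/1320183] → run G
t=6: vr[A=1024/141 B=3048448/540171 C=7258112/1320183 G=7258112/1320183] → run C
t=7: vr[A=1024/141 B=3048448/540171 C=3783334912/442261305 E=7258112/1320183 G=7258112/1320183] → run E
t=8: vr[A=1024/141 B=3048448/540171 C=3783334912/442261305 E=6105930752/864719865 G=7258112/1320183] → run G
t=9: vr[A=1024/141 B=3048448/540171 C=3783334912/442261305 E=6105930752/864719865 F=3048448/540171 G=7691264/1320183] → run B
t=10: vr[A=1024/141 B=3481600/540171 C=3783334912/442261305 E=6105930752/864719865 F=3048448/540171 G=7691264/1320183] → run F
t=11: vr[A=1024/141 B=3481600/540171 C=3783334912/442261305 E=6105930752/864719865 F=1078309376/142064973 G=7691264/1320183] → run G
t=12: vr[A=1024/141 B=3481600/540171 C=3783334912/442261305 E=6105930752/864719865 F=1078309376/142064973 G=8124416/1320183] → run G
t=13: vr[A=1024/141 B=3481600/540171 C=3783334912/442261305 E=6105930752/864719865 F=1078309376/142064973] → run B
t=14: vr[A=1024/141 C=3783334912/442261305 E=6105930752/864719865 F=1078309376/142064973] → run E
t=15: vr[A=1024/141 C=3783334912/442261305 E=7457798144/864719865 F=1078309376/142064973] → run A
t=16: vr[A=4096/423 C=3783334912/442261305 E=7457798144/864719865 F=1078309376/142064973] → run F
t=17: vr[A=4096/423 C=3783334912/442261305 E=7457798144/864719865 F=1354876928/142064973] → run C
t=18: vr[A=4096/423 E=7457798144/864719865 F=1354876928/142064973] → run E
t=19: vr[A=4096/423 E=8809665536/864719865 F=1354876928/142064973] → run F
t=20: vr[A=4096/423 E=8809665536/864719865 F=1631444480/142064973] → run A
t=21: vr[E=8809665536/864719865 F=1631444480/142064973] → run E
t=22: vr[E=10161532928/864719865 F=1631444480/142064973] → run F
t=23: vr[E=10161532928/864719865 F=1908012032/142064973] → run E
t=24: vr[F=1908012032/142064973] → run F
t=25: vr[F=2184579584/142064973] → run F
t=26: vr[F=2461147136/142064973] → run F
t=27: vr[F=2737714688/142064973] → run F
t=28: (idle)
t=29: (idle)
t=30: (idle)
t=31: (idle)
t=32: (idle)
t=33: (idle)
t=34: (idle)
t=35: (idle)
t=36: (idle)

context switches = 21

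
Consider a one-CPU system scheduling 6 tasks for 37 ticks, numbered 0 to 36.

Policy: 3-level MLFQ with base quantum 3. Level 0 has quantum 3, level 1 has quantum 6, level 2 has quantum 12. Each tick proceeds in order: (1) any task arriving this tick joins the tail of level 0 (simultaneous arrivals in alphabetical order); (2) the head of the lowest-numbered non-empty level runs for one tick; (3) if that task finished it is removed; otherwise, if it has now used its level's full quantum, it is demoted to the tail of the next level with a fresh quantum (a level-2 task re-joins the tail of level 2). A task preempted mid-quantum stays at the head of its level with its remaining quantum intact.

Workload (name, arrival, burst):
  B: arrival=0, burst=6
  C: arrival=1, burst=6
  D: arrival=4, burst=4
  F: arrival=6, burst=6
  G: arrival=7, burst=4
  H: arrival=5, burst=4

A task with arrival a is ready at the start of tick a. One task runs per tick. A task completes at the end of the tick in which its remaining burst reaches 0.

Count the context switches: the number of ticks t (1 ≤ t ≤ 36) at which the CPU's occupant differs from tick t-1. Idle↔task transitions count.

context switches = 12

t=0: L0/L1/L2 = B/-/- → run B
t=1: L0/L1/L2 = BC/-/- → run B
t=2: L0/L1/L2 = BC/-/- → run B
t=3: L0/L1/L2 = C/B/- → run C
t=4: L0/L1/L2 = CD/B/- → run C
t=5: L0/L1/L2 = CDH/B/- → run C
t=6: L0/L1/L2 = DHF/BC/- → run D
t=7: L0/L1/L2 = DHFG/BC/- → run D
t=8: L0/L1/L2 = DHFG/BC/- → run D
t=9: L0/L1/L2 = HFG/BCD/- → run H
t=10: L0/L1/L2 = HFG/BCD/- → run H
t=11: L0/L1/L2 = HFG/BCD/- → run H
t=12: L0/L1/L2 = FG/BCDH/- → run F
t=13: L0/L1/L2 = FG/BCDH/- → run F
t=14: L0/L1/L2 = FG/BCDH/- → run F
t=15: L0/L1/L2 = G/BCDHF/- → run G
t=16: L0/L1/L2 = G/BCDHF/- → run G
t=17: L0/L1/L2 = G/BCDHF/- → run G
t=18: L0/L1/L2 = -/BCDHFG/- → run B
t=19: L0/L1/L2 = -/BCDHFG/- → run B
t=20: L0/L1/L2 = -/BCDHFG/- → run B
t=21: L0/L1/L2 = -/CDHFG/- → run C
t=22: L0/L1/L2 = -/CDHFG/- → run C
t=23: L0/L1/L2 = -/CDHFG/- → run C
t=24: L0/L1/L2 = -/DHFG/- → run D
t=25: L0/L1/L2 = -/HFG/- → run H
t=26: L0/L1/L2 = -/FG/- → run F
t=27: L0/L1/L2 = -/FG/- → run F
t=28: L0/L1/L2 = -/FG/- → run F
t=29: L0/L1/L2 = -/G/- → run G
t=30: (idle)
t=31: (idle)
t=32: (idle)
t=33: (idle)
t=34: (idle)
t=35: (idle)
t=36: (idle)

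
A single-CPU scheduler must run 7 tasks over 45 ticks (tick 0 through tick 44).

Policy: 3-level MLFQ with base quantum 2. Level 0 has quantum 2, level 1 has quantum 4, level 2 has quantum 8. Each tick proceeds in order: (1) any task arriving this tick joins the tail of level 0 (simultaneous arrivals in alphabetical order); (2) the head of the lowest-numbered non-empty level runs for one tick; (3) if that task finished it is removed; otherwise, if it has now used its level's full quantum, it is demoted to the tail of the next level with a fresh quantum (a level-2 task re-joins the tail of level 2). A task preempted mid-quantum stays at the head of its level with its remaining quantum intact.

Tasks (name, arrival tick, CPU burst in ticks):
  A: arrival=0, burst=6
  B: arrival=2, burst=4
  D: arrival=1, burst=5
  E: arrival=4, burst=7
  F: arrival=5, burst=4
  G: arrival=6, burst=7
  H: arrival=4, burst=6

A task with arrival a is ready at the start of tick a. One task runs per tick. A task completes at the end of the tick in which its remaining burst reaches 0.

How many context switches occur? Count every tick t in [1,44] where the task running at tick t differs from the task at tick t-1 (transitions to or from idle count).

t=0: L0/L1/L2 = A/-/- → run A
t=1: L0/L1/L2 = AD/-/- → run A
t=2: L0/L1/L2 = DB/A/- → run D
t=3: L0/L1/L2 = DB/A/- → run D
t=4: L0/L1/L2 = BEH/AD/- → run B
t=5: L0/L1/L2 = BEHF/AD/- → run B
t=6: L0/L1/L2 = EHFG/ADB/- → run E
t=7: L0/L1/L2 = EHFG/ADB/- → run E
t=8: L0/L1/L2 = HFG/ADBE/- → run H
t=9: L0/L1/L2 = HFG/ADBE/- → run H
t=10: L0/L1/L2 = FG/ADBEH/- → run F
t=11: L0/L1/L2 = FG/ADBEH/- → run F
t=12: L0/L1/L2 = G/ADBEHF/- → run G
t=13: L0/L1/L2 = G/ADBEHF/- → run G
t=14: L0/L1/L2 = -/ADBEHFG/- → run A
t=15: L0/L1/L2 = -/ADBEHFG/- → run A
t=16: L0/L1/L2 = -/ADBEHFG/- → run A
t=17: L0/L1/L2 = -/ADBEHFG/- → run A
t=18: L0/L1/L2 = -/DBEHFG/- → run D
t=19: L0/L1/L2 = -/DBEHFG/- → run D
t=20: L0/L1/L2 = -/DBEHFG/- → run D
t=21: L0/L1/L2 = -/BEHFG/- → run B
t=22: L0/L1/L2 = -/BEHFG/- → run B
t=23: L0/L1/L2 = -/EHFG/- → run E
t=24: L0/L1/L2 = -/EHFG/- → run E
t=25: L0/L1/L2 = -/EHFG/- → run E
t=26: L0/L1/L2 = -/EHFG/- → run E
t=27: L0/L1/L2 = -/HFG/E → run H
t=28: L0/L1/L2 = -/HFG/E → run H
t=29: L0/L1/L2 = -/HFG/E → run H
t=30: L0/L1/L2 = -/HFG/E → run H
t=31: L0/L1/L2 = -/FG/E → run F
t=32: L0/L1/L2 = -/FG/E → run F
t=33: L0/L1/L2 = -/G/E → run G
t=34: L0/L1/L2 = -/G/E → run G
t=35: L0/L1/L2 = -/G/E → run G
t=36: L0/L1/L2 = -/G/E → run G
t=37: L0/L1/L2 = -/-/EG → run E
t=38: L0/L1/L2 = -/-/G → run G
t=39: (idle)
t=40: (idle)
t=41: (idle)
t=42: (idle)
t=43: (idle)
t=44: (idle)

context switches = 16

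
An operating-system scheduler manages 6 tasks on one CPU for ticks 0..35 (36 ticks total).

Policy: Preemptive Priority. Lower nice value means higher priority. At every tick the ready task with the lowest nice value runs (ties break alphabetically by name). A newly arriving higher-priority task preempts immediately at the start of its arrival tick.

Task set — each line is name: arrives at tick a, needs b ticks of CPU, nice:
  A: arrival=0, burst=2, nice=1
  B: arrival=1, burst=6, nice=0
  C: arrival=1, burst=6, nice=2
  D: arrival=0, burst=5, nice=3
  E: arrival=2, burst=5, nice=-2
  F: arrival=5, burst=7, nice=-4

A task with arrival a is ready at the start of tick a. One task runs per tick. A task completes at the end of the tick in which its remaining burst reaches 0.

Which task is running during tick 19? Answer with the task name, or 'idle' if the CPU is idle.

running at tick 19 = A

t=0: ready={A,D} → run A
t=1: ready={A,B,C,D} → run B
t=2: ready={A,B,C,D,E} → run E
t=3: ready={A,B,C,D,E} → run E
t=4: ready={A,B,C,D,E} → run E
t=5: ready={A,B,C,D,E,F} → run F
t=6: ready={A,B,C,D,E,F} → run F
t=7: ready={A,B,C,D,E,F} → run F
t=8: ready={A,B,C,D,E,F} → run F
t=9: ready={A,B,C,D,E,F} → run F
t=10: ready={A,B,C,D,E,F} → run F
t=11: ready={A,B,C,D,E,F} → run F
t=12: ready={A,B,C,D,E} → run E
t=13: ready={A,B,C,D,E} → run E
t=14: ready={A,B,C,D} → run B
t=15: ready={A,B,C,D} → run B
t=16: ready={A,B,C,D} → run B
t=17: ready={A,B,C,D} → run B
t=18: ready={A,B,C,D} → run B
t=19: ready={A,C,D} → run A
t=20: ready={C,D} → run C
t=21: ready={C,D} → run C
t=22: ready={C,D} → run C
t=23: ready={C,D} → run C
t=24: ready={C,D} → run C
t=25: ready={C,D} → run C
t=26: ready={D} → run D
t=27: ready={D} → run D
t=28: ready={D} → run D
t=29: ready={D} → run D
t=30: ready={D} → run D
t=31: (idle)
t=32: (idle)
t=33: (idle)
t=34: (idle)
t=35: (idle)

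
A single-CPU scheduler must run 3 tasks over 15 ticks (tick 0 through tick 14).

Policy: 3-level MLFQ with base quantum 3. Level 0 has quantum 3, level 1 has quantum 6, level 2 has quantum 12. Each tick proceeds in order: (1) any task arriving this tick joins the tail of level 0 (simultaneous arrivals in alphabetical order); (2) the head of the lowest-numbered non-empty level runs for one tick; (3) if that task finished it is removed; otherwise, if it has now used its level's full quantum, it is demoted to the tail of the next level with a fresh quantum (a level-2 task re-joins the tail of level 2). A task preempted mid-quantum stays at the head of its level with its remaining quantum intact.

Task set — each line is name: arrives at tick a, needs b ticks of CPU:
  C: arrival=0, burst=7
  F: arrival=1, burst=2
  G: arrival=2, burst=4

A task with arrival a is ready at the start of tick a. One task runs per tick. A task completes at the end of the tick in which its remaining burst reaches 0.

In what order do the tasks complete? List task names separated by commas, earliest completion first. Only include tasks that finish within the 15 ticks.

completion order = F, C, G

t=0: L0/L1/L2 = C/-/- → run C
t=1: L0/L1/L2 = CF/-/- → run C
t=2: L0/L1/L2 = CFG/-/- → run C
t=3: L0/L1/L2 = FG/C/- → run F
t=4: L0/L1/L2 = FG/C/- → run F
t=5: L0/L1/L2 = G/C/- → run G
t=6: L0/L1/L2 = G/C/- → run G
t=7: L0/L1/L2 = G/C/- → run G
t=8: L0/L1/L2 = -/CG/- → run C
t=9: L0/L1/L2 = -/CG/- → run C
t=10: L0/L1/L2 = -/CG/- → run C
t=11: L0/L1/L2 = -/CG/- → run C
t=12: L0/L1/L2 = -/G/- → run G
t=13: (idle)
t=14: (idle)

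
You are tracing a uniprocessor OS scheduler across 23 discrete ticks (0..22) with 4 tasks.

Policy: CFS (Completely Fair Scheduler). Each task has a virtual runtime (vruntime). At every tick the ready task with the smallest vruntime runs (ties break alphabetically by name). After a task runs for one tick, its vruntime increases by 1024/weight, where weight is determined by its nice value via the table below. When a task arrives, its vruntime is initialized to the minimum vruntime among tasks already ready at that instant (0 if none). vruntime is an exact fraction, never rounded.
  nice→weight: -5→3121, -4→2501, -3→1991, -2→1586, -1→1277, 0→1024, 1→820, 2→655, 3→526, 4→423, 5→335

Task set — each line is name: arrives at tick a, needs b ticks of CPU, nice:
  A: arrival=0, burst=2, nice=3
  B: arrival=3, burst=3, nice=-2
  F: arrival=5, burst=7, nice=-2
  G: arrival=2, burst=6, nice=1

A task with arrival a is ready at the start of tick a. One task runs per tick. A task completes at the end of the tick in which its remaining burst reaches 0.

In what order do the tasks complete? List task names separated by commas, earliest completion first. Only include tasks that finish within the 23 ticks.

completion order = A, B, F, G

t=0: vr[A=0] → run A
t=1: vr[A=512/263] → run A
t=2: vr[G=0] → run G
t=3: vr[B=256/205 G=256/205] → run B
t=4: vr[B=307968/162565 G=256/205] → run G
t=5: vr[B=307968/162565 F=307968/162565 G=512/205] → run B
t=6: vr[B=412928/162565 F=307968/162565 G=512/205] → run F
t=7: vr[B=412928/162565 F=412928/162565 G=512/205] → run G
t=8: vr[B=412928/162565 F=412928/162565 G=768/205] → run B
t=9: vr[F=412928/162565 G=768/205] → run F
t=10: vr[F=517888/162565 G=768/205] → run F
t=11: vr[F=622848/162565 G=768/205] → run G
t=12: vr[F=622848/162565 G=1024/205] → run F
t=13: vr[F=727808/162565 G=1024/205] → run F
t=14: vr[F=832768/162565 G=1024/205] → run G
t=15: vr[F=832768/162565 G=256/41] → run F
t=16: vr[F=937728/162565 G=256/41] → run F
t=17: vr[G=256/41] → run G
t=18: (idle)
t=19: (idle)
t=20: (idle)
t=21: (idle)
t=22: (idle)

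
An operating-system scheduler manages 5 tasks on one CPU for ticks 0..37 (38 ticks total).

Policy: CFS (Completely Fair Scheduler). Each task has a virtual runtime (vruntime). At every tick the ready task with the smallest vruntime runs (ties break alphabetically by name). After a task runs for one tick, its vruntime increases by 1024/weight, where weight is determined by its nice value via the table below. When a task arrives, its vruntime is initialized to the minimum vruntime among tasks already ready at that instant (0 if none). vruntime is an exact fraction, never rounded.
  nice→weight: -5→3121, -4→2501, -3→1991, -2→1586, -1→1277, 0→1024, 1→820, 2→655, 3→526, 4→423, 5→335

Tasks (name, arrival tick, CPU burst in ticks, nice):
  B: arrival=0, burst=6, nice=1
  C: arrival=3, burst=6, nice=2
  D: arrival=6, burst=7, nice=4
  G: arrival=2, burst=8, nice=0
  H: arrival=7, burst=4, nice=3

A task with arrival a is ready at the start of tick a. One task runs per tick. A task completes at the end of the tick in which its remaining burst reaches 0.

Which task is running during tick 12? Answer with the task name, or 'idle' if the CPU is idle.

running at tick 12 = G

t=0: vr[B=0] → run B
t=1: vr[B=256/205] → run B
t=2: vr[B=512/205 G=512/205] → run B
t=3: vr[B=768/205 C=512/205 G=512/205] → run C
t=4: vr[B=768/205 C=109056/26855 G=512/205] → run G
t=5: vr[B=768/205 C=109056/26855 G=717/205] → run G
t=6: vr[B=768/205 C=109056/26855 D=768/205 G=922/205] → run B
t=7: vr[B=1024/205 C=109056/26855 D=768/205 G=922/205 H=768/205] → run D
t=8: vr[B=1024/205 C=109056/26855 D=534784/86715 G=922/205 H=768/205] → run H
t=9: vr[B=1024/205 C=109056/26855 D=534784/86715 G=922/205 H=306944/53915] → run C
t=10: vr[B=1024/205 C=30208/5371 D=534784/86715 G=922/205 H=306944/53915] → run G
t=11: vr[B=1024/205 C=30208/5371 D=534784/86715 G=1127/205 H=306944/53915] → run B
t=12: vr[B=256/41 C=30208/5371 D=534784/86715 G=1127/205 H=306944/53915] → run G
t=13: vr[B=256/41 C=30208/5371 D=534784/86715 G=1332/205 H=306944/53915] → run C
t=14: vr[B=256/41 C=193024/26855 D=534784/86715 G=1332/205 H=306944/53915] → run H
t=15: vr[B=256/41 C=193024/26855 D=534784/86715 G=1332/205 H=411904/53915] → run D
t=16: vr[B=256/41 C=193024/26855 D=744704/86715 G=1332/205 H=411904/53915] → run B
t=17: vr[C=193024/26855 D=744704/86715 G=1332/205 H=411904/53915] → run G
t=18: vr[C=193024/26855 D=744704/86715 G=1537/205 H=411904/53915] → run C
t=19: vr[C=235008/26855 D=744704/86715 G=1537/205 H=411904/53915] → run G
t=20: vr[C=235008/26855 D=744704/86715 G=1742/205 H=411904/53915] → run H
t=21: vr[C=235008/26855 D=744704/86715 G=1742/205 H=516864/53915] → run G
t=22: vr[C=235008/26855 D=744704/86715 G=1947/205 H=516864/53915] → run D
t=23: vr[C=235008/26855 D=318208/28905 G=1947/205 H=516864/53915] → run C
t=24: vr[C=276992/26855 D=318208/28905 G=1947/205 H=516864/53915] → run G
t=25: vr[C=276992/26855 D=318208/28905 H=516864/53915] → run H
t=26: vr[C=276992/26855 D=318208/28905] → run C
t=27: vr[D=318208/28905] → run D
t=28: vr[D=1164544/86715] → run D
t=29: vr[D=1374464/86715] → run D
t=30: vr[D=528128/28905] → run D
t=31: (idle)
t=32: (idle)
t=33: (idle)
t=34: (idle)
t=35: (idle)
t=36: (idle)
t=37: (idle)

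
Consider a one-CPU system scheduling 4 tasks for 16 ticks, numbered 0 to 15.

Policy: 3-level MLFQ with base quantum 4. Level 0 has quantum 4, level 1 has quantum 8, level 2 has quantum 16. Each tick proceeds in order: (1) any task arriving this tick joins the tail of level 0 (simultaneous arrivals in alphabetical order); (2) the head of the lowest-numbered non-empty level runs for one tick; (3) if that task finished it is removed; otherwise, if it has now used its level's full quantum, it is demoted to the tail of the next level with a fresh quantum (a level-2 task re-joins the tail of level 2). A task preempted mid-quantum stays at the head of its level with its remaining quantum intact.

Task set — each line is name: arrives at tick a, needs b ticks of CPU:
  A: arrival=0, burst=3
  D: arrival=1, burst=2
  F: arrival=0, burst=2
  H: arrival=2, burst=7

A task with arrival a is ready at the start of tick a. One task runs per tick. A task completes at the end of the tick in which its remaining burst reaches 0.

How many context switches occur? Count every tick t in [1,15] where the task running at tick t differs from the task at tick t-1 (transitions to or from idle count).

context switches = 4

t=0: L0/L1/L2 = AF/-/- → run A
t=1: L0/L1/L2 = AFD/-/- → run A
t=2: L0/L1/L2 = AFDH/-/- → run A
t=3: L0/L1/L2 = FDH/-/- → run F
t=4: L0/L1/L2 = FDH/-/- → run F
t=5: L0/L1/L2 = DH/-/- → run D
t=6: L0/L1/L2 = DH/-/- → run D
t=7: L0/L1/L2 = H/-/- → run H
t=8: L0/L1/L2 = H/-/- → run H
t=9: L0/L1/L2 = H/-/- → run H
t=10: L0/L1/L2 = H/-/- → run H
t=11: L0/L1/L2 = -/H/- → run H
t=12: L0/L1/L2 = -/H/- → run H
t=13: L0/L1/L2 = -/H/- → run H
t=14: (idle)
t=15: (idle)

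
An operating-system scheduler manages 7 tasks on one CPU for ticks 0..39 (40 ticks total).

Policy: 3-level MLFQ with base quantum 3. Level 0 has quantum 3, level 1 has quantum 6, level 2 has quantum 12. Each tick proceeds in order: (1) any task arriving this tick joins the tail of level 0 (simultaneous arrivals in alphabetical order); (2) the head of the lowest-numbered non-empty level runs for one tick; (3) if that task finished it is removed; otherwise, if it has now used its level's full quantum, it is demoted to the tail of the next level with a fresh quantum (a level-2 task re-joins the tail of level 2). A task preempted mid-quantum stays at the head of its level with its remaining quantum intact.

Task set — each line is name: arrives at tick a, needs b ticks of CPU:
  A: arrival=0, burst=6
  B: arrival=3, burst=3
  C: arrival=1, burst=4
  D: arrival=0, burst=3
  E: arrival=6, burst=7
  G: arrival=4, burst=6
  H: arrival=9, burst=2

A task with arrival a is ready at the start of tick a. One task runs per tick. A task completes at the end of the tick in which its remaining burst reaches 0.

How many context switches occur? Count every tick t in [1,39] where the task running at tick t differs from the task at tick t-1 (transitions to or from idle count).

t=0: L0/L1/L2 = AD/-/- → run A
t=1: L0/L1/L2 = ADC/-/- → run A
t=2: L0/L1/L2 = ADC/-/- → run A
t=3: L0/L1/L2 = DCB/A/- → run D
t=4: L0/L1/L2 = DCBG/A/- → run D
t=5: L0/L1/L2 = DCBG/A/- → run D
t=6: L0/L1/L2 = CBGE/A/- → run C
t=7: L0/L1/L2 = CBGE/A/- → run C
t=8: L0/L1/L2 = CBGE/A/- → run C
t=9: L0/L1/L2 = BGEH/AC/- → run B
t=10: L0/L1/L2 = BGEH/AC/- → run B
t=11: L0/L1/L2 = BGEH/AC/- → run B
t=12: L0/L1/L2 = GEH/AC/- → run G
t=13: L0/L1/L2 = GEH/AC/- → run G
t=14: L0/L1/L2 = GEH/AC/- → run G
t=15: L0/L1/L2 = EH/ACG/- → run E
t=16: L0/L1/L2 = EH/ACG/- → run E
t=17: L0/L1/L2 = EH/ACG/- → run E
t=18: L0/L1/L2 = H/ACGE/- → run H
t=19: L0/L1/L2 = H/ACGE/- → run H
t=20: L0/L1/L2 = -/ACGE/- → run A
t=21: L0/L1/L2 = -/ACGE/- → run A
t=22: L0/L1/L2 = -/ACGE/- → run A
t=23: L0/L1/L2 = -/CGE/- → run C
t=24: L0/L1/L2 = -/GE/- → run G
t=25: L0/L1/L2 = -/GE/- → run G
t=26: L0/L1/L2 = -/GE/- → run G
t=27: L0/L1/L2 = -/E/- → run E
t=28: L0/L1/L2 = -/E/- → run E
t=29: L0/L1/L2 = -/E/- → run E
t=30: L0/L1/L2 = -/E/- → run E
t=31: (idle)
t=32: (idle)
t=33: (idle)
t=34: (idle)
t=35: (idle)
t=36: (idle)
t=37: (idle)
t=38: (idle)
t=39: (idle)

context switches = 11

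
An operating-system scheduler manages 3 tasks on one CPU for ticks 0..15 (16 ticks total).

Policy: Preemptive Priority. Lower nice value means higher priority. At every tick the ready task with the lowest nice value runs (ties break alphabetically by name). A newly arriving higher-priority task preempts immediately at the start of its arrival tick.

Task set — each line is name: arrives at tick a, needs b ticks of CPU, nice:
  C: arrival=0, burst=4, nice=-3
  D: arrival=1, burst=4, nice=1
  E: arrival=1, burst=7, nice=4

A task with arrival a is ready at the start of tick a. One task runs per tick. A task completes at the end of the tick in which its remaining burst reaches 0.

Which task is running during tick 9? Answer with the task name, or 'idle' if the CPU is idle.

t=0: ready={C} → run C
t=1: ready={C,D,E} → run C
t=2: ready={C,D,E} → run C
t=3: ready={C,D,E} → run C
t=4: ready={D,E} → run D
t=5: ready={D,E} → run D
t=6: ready={D,E} → run D
t=7: ready={D,E} → run D
t=8: ready={E} → run E
t=9: ready={E} → run E
t=10: ready={E} → run E
t=11: ready={E} → run E
t=12: ready={E} → run E
t=13: ready={E} → run E
t=14: ready={E} → run E
t=15: (idle)

running at tick 9 = E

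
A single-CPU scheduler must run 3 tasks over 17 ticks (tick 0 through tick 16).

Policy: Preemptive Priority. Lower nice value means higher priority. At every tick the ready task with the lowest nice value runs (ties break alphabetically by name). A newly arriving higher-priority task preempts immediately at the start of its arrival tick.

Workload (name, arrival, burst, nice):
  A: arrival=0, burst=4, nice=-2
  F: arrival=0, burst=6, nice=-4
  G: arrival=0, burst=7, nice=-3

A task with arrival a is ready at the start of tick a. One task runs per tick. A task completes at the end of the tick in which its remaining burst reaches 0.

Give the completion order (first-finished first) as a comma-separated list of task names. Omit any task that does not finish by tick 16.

t=0: ready={A,F,G} → run F
t=1: ready={A,F,G} → run F
t=2: ready={A,F,G} → run F
t=3: ready={A,F,G} → run F
t=4: ready={A,F,G} → run F
t=5: ready={A,F,G} → run F
t=6: ready={A,G} → run G
t=7: ready={A,G} → run G
t=8: ready={A,G} → run G
t=9: ready={A,G} → run G
t=10: ready={A,G} → run G
t=11: ready={A,G} → run G
t=12: ready={A,G} → run G
t=13: ready={A} → run A
t=14: ready={A} → run A
t=15: ready={A} → run A
t=16: ready={A} → run A

completion order = F, G, A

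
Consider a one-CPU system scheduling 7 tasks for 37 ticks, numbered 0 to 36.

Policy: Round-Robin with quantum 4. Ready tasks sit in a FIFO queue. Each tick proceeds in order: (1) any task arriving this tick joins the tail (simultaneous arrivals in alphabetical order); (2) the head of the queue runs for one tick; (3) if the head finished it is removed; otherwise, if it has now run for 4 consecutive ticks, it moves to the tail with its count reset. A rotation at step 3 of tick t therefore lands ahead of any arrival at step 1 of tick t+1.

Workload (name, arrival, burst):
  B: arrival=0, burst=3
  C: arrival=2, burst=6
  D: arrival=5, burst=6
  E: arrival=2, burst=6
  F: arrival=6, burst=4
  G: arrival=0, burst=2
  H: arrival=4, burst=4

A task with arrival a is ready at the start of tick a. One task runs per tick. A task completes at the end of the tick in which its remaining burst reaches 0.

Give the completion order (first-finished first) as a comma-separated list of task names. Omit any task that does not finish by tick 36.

t=0: queue=[B,G] q_used=0 → run B
t=1: queue=[B,G] q_used=1 → run B
t=2: queue=[B,G,C,E] q_used=2 → run B
t=3: queue=[G,C,E] q_used=0 → run G
t=4: queue=[G,C,E,H] q_used=1 → run G
t=5: queue=[C,E,H,D] q_used=0 → run C
t=6: queue=[C,E,H,D,F] q_used=1 → run C
t=7: queue=[C,E,H,D,F] q_used=2 → run C
t=8: queue=[C,E,H,D,F] q_used=3 → run C
t=9: queue=[E,H,D,F,C] q_used=0 → run E
t=10: queue=[E,H,D,F,C] q_used=1 → run E
t=11: queue=[E,H,D,F,C] q_used=2 → run E
t=12: queue=[E,H,D,F,C] q_used=3 → run E
t=13: queue=[H,D,F,C,E] q_used=0 → run H
t=14: queue=[H,D,F,C,E] q_used=1 → run H
t=15: queue=[H,D,F,C,E] q_used=2 → run H
t=16: queue=[H,D,F,C,E] q_used=3 → run H
t=17: queue=[D,F,C,E] q_used=0 → run D
t=18: queue=[D,F,C,E] q_used=1 → run D
t=19: queue=[D,F,C,E] q_used=2 → run D
t=20: queue=[D,F,C,E] q_used=3 → run D
t=21: queue=[F,C,E,D] q_used=0 → run F
t=22: queue=[F,C,E,D] q_used=1 → run F
t=23: queue=[F,C,E,D] q_used=2 → run F
t=24: queue=[F,C,E,D] q_used=3 → run F
t=25: queue=[C,E,D] q_used=0 → run C
t=26: queue=[C,E,D] q_used=1 → run C
t=27: queue=[E,D] q_used=0 → run E
t=28: queue=[E,D] q_used=1 → run E
t=29: queue=[D] q_used=0 → run D
t=30: queue=[D] q_used=1 → run D
t=31: (idle)
t=32: (idle)
t=33: (idle)
t=34: (idle)
t=35: (idle)
t=36: (idle)

completion order = B, G, H, F, C, E, D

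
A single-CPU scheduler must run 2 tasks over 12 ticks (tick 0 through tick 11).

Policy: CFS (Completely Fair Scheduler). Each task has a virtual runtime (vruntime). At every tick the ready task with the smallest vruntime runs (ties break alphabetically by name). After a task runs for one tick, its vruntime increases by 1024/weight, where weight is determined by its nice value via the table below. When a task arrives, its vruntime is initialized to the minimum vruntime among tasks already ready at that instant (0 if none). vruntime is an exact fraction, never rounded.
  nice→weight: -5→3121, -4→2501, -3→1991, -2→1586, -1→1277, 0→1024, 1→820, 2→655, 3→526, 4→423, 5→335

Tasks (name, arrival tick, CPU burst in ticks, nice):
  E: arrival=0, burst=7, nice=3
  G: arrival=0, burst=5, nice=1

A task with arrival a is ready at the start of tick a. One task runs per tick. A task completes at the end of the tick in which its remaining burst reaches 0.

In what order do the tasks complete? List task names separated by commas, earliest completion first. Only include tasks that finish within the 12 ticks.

completion order = G, E

t=0: vr[E=0 G=0] → run E
t=1: vr[E=512/263 G=0] → run G
t=2: vr[E=512/263 G=256/205] → run G
t=3: vr[E=512/263 G=512/205] → run E
t=4: vr[E=1024/263 G=512/205] → run G
t=5: vr[E=1024/263 G=768/205] → run G
t=6: vr[E=1024/263 G=1024/205] → run E
t=7: vr[E=1536/263 G=1024/205] → run G
t=8: vr[E=1536/263] → run E
t=9: vr[E=2048/263] → run E
t=10: vr[E=2560/263] → run E
t=11: vr[E=3072/263] → run E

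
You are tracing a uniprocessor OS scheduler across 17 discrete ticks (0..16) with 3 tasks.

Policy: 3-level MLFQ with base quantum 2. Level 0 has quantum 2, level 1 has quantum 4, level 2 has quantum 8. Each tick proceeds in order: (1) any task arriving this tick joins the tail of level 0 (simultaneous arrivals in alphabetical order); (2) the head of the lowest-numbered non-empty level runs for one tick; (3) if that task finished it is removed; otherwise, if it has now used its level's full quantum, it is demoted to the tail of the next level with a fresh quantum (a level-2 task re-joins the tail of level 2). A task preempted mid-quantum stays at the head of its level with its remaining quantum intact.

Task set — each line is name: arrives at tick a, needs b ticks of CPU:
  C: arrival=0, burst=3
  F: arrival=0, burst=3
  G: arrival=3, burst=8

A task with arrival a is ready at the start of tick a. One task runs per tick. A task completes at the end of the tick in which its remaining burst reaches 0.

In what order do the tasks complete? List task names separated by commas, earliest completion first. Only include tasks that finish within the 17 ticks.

completion order = C, F, G

t=0: L0/L1/L2 = CF/-/- → run C
t=1: L0/L1/L2 = CF/-/- → run C
t=2: L0/L1/L2 = F/C/- → run F
t=3: L0/L1/L2 = FG/C/- → run F
t=4: L0/L1/L2 = G/CF/- → run G
t=5: L0/L1/L2 = G/CF/- → run G
t=6: L0/L1/L2 = -/CFG/- → run C
t=7: L0/L1/L2 = -/FG/- → run F
t=8: L0/L1/L2 = -/G/- → run G
t=9: L0/L1/L2 = -/G/- → run G
t=10: L0/L1/L2 = -/G/- → run G
t=11: L0/L1/L2 = -/G/- → run G
t=12: L0/L1/L2 = -/-/G → run G
t=13: L0/L1/L2 = -/-/G → run G
t=14: (idle)
t=15: (idle)
t=16: (idle)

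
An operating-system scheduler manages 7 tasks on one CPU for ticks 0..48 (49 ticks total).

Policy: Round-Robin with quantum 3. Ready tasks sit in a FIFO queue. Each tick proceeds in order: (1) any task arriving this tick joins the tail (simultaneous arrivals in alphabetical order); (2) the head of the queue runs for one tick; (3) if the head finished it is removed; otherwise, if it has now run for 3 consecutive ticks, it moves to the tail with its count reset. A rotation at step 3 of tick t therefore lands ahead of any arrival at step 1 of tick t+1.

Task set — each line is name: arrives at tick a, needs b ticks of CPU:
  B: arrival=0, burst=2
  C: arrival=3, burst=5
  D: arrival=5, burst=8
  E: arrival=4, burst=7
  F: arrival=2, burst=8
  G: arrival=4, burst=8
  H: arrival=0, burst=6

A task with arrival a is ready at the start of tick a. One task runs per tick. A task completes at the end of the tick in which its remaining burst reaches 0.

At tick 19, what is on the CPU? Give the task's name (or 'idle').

t=0: queue=[B,H] q_used=0 → run B
t=1: queue=[B,H] q_used=1 → run B
t=2: queue=[H,F] q_used=0 → run H
t=3: queue=[H,F,C] q_used=1 → run H
t=4: queue=[H,F,C,E,G] q_used=2 → run H
t=5: queue=[F,C,E,G,H,D] q_used=0 → run F
t=6: queue=[F,C,E,G,H,D] q_used=1 → run F
t=7: queue=[F,C,E,G,H,D] q_used=2 → run F
t=8: queue=[C,E,G,H,D,F] q_used=0 → run C
t=9: queue=[C,E,G,H,D,F] q_used=1 → run C
t=10: queue=[C,E,G,H,D,F] q_used=2 → run C
t=11: queue=[E,G,H,D,F,C] q_used=0 → run E
t=12: queue=[E,G,H,D,F,C] q_used=1 → run E
t=13: queue=[E,G,H,D,F,C] q_used=2 → run E
t=14: queue=[G,H,D,F,C,E] q_used=0 → run G
t=15: queue=[G,H,D,F,C,E] q_used=1 → run G
t=16: queue=[G,H,D,F,C,E] q_used=2 → run G
t=17: queue=[H,D,F,C,E,G] q_used=0 → run H
t=18: queue=[H,D,F,C,E,G] q_used=1 → run H
t=19: queue=[H,D,F,C,E,G] q_used=2 → run H
t=20: queue=[D,F,C,E,G] q_used=0 → run D
t=21: queue=[D,F,C,E,G] q_used=1 → run D
t=22: queue=[D,F,C,E,G] q_used=2 → run D
t=23: queue=[F,C,E,G,D] q_used=0 → run F
t=24: queue=[F,C,E,G,D] q_used=1 → run F
t=25: queue=[F,C,E,G,D] q_used=2 → run F
t=26: queue=[C,E,G,D,F] q_used=0 → run C
t=27: queue=[C,E,G,D,F] q_used=1 → run C
t=28: queue=[E,G,D,F] q_used=0 → run E
t=29: queue=[E,G,D,F] q_used=1 → run E
t=30: queue=[E,G,D,F] q_used=2 → run E
t=31: queue=[G,D,F,E] q_used=0 → run G
t=32: queue=[G,D,F,E] q_used=1 → run G
t=33: queue=[G,D,F,E] q_used=2 → run G
t=34: queue=[D,F,E,G] q_used=0 → run D
t=35: queue=[D,F,E,G] q_used=1 → run D
t=36: queue=[D,F,E,G] q_used=2 → run D
t=37: queue=[F,E,G,D] q_used=0 → run F
t=38: queue=[F,E,G,D] q_used=1 → run F
t=39: queue=[E,G,D] q_used=0 → run E
t=40: queue=[G,D] q_used=0 → run G
t=41: queue=[G,D] q_used=1 → run G
t=42: queue=[D] q_used=0 → run D
t=43: queue=[D] q_used=1 → run D
t=44: (idle)
t=45: (idle)
t=46: (idle)
t=47: (idle)
t=48: (idle)

running at tick 19 = H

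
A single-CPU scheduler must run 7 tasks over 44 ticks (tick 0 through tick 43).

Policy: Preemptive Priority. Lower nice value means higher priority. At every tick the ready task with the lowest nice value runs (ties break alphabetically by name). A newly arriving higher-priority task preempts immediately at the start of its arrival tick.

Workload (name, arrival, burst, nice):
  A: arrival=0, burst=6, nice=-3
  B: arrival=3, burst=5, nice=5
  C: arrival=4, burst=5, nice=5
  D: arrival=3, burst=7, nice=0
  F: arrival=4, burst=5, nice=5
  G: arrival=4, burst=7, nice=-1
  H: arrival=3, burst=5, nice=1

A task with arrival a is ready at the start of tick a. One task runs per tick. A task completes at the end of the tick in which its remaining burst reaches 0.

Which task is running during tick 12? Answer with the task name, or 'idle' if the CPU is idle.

running at tick 12 = G

t=0: ready={A} → run A
t=1: ready={A} → run A
t=2: ready={A} → run A
t=3: ready={A,B,D,H} → run A
t=4: ready={A,B,C,D,F,G,H} → run A
t=5: ready={A,B,C,D,F,G,H} → run A
t=6: ready={B,C,D,F,G,H} → run G
t=7: ready={B,C,D,F,G,H} → run G
t=8: ready={B,C,D,F,G,H} → run G
t=9: ready={B,C,D,F,G,H} → run G
t=10: ready={B,C,D,F,G,H} → run G
t=11: ready={B,C,D,F,G,H} → run G
t=12: ready={B,C,D,F,G,H} → run G
t=13: ready={B,C,D,F,H} → run D
t=14: ready={B,C,D,F,H} → run D
t=15: ready={B,C,D,F,H} → run D
t=16: ready={B,C,D,F,H} → run D
t=17: ready={B,C,D,F,H} → run D
t=18: ready={B,C,D,F,H} → run D
t=19: ready={B,C,D,F,H} → run D
t=20: ready={B,C,F,H} → run H
t=21: ready={B,C,F,H} → run H
t=22: ready={B,C,F,H} → run H
t=23: ready={B,C,F,H} → run H
t=24: ready={B,C,F,H} → run H
t=25: ready={B,C,F} → run B
t=26: ready={B,C,F} → run B
t=27: ready={B,C,F} → run B
t=28: ready={B,C,F} → run B
t=29: ready={B,C,F} → run B
t=30: ready={C,F} → run C
t=31: ready={C,F} → run C
t=32: ready={C,F} → run C
t=33: ready={C,F} → run C
t=34: ready={C,F} → run C
t=35: ready={F} → run F
t=36: ready={F} → run F
t=37: ready={F} → run F
t=38: ready={F} → run F
t=39: ready={F} → run F
t=40: (idle)
t=41: (idle)
t=42: (idle)
t=43: (idle)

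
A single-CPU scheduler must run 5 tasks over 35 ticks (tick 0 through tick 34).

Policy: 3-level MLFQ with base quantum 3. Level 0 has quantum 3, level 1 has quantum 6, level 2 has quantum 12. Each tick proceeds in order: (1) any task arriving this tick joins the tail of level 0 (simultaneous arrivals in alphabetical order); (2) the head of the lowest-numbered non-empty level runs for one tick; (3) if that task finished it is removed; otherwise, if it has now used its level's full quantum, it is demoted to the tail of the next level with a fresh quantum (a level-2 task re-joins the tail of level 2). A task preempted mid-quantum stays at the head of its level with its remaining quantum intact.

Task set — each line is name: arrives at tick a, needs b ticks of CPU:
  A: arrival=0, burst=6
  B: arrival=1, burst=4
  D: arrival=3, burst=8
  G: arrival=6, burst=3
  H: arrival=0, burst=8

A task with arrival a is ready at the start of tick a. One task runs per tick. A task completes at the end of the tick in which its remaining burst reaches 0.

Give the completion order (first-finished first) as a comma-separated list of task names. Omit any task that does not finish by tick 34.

completion order = G, A, H, B, D

t=0: L0/L1/L2 = AH/-/- → run A
t=1: L0/L1/L2 = AHB/-/- → run A
t=2: L0/L1/L2 = AHB/-/- → run A
t=3: L0/L1/L2 = HBD/A/- → run H
t=4: L0/L1/L2 = HBD/A/- → run H
t=5: L0/L1/L2 = HBD/A/- → run H
t=6: L0/L1/L2 = BDG/AH/- → run B
t=7: L0/L1/L2 = BDG/AH/- → run B
t=8: L0/L1/L2 = BDG/AH/- → run B
t=9: L0/L1/L2 = DG/AHB/- → run D
t=10: L0/L1/L2 = DG/AHB/- → run D
t=11: L0/L1/L2 = DG/AHB/- → run D
t=12: L0/L1/L2 = G/AHBD/- → run G
t=13: L0/L1/L2 = G/AHBD/- → run G
t=14: L0/L1/L2 = G/AHBD/- → run G
t=15: L0/L1/L2 = -/AHBD/- → run A
t=16: L0/L1/L2 = -/AHBD/- → run A
t=17: L0/L1/L2 = -/AHBD/- → run A
t=18: L0/L1/L2 = -/HBD/- → run H
t=19: L0/L1/L2 = -/HBD/- → run H
t=20: L0/L1/L2 = -/HBD/- → run H
t=21: L0/L1/L2 = -/HBD/- → run H
t=22: L0/L1/L2 = -/HBD/- → run H
t=23: L0/L1/L2 = -/BD/- → run B
t=24: L0/L1/L2 = -/D/- → run D
t=25: L0/L1/L2 = -/D/- → run D
t=26: L0/L1/L2 = -/D/- → run D
t=27: L0/L1/L2 = -/D/- → run D
t=28: L0/L1/L2 = -/D/- → run D
t=29: (idle)
t=30: (idle)
t=31: (idle)
t=32: (idle)
t=33: (idle)
t=34: (idle)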